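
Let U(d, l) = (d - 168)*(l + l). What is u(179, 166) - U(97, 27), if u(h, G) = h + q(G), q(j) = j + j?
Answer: 4345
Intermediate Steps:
q(j) = 2*j
U(d, l) = 2*l*(-168 + d) (U(d, l) = (-168 + d)*(2*l) = 2*l*(-168 + d))
u(h, G) = h + 2*G
u(179, 166) - U(97, 27) = (179 + 2*166) - 2*27*(-168 + 97) = (179 + 332) - 2*27*(-71) = 511 - 1*(-3834) = 511 + 3834 = 4345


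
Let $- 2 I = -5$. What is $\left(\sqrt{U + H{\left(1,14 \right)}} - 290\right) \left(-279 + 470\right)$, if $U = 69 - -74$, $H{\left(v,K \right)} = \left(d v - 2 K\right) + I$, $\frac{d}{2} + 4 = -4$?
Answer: $-55390 + \frac{191 \sqrt{406}}{2} \approx -53466.0$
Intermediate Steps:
$I = \frac{5}{2}$ ($I = \left(- \frac{1}{2}\right) \left(-5\right) = \frac{5}{2} \approx 2.5$)
$d = -16$ ($d = -8 + 2 \left(-4\right) = -8 - 8 = -16$)
$H{\left(v,K \right)} = \frac{5}{2} - 16 v - 2 K$ ($H{\left(v,K \right)} = \left(- 16 v - 2 K\right) + \frac{5}{2} = \frac{5}{2} - 16 v - 2 K$)
$U = 143$ ($U = 69 + 74 = 143$)
$\left(\sqrt{U + H{\left(1,14 \right)}} - 290\right) \left(-279 + 470\right) = \left(\sqrt{143 - \frac{83}{2}} - 290\right) \left(-279 + 470\right) = \left(\sqrt{143 - \frac{83}{2}} - 290\right) 191 = \left(\sqrt{\frac{203}{2}} - 290\right) 191 = \left(\frac{\sqrt{406}}{2} - 290\right) 191 = \left(-290 + \frac{\sqrt{406}}{2}\right) 191 = -55390 + \frac{191 \sqrt{406}}{2}$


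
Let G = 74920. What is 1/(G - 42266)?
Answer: 1/32654 ≈ 3.0624e-5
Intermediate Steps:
1/(G - 42266) = 1/(74920 - 42266) = 1/32654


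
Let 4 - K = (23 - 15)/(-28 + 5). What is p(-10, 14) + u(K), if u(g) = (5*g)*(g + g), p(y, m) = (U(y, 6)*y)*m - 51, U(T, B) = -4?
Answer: 369261/529 ≈ 698.04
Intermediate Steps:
p(y, m) = -51 - 4*m*y (p(y, m) = (-4*y)*m - 51 = -4*m*y - 51 = -51 - 4*m*y)
K = 100/23 (K = 4 - (23 - 15)/(-28 + 5) = 4 - 8/(-23) = 4 - 8*(-1)/23 = 4 - 1*(-8/23) = 4 + 8/23 = 100/23 ≈ 4.3478)
u(g) = 10*g² (u(g) = (5*g)*(2*g) = 10*g²)
p(-10, 14) + u(K) = (-51 - 4*14*(-10)) + 10*(100/23)² = (-51 + 560) + 10*(10000/529) = 509 + 100000/529 = 369261/529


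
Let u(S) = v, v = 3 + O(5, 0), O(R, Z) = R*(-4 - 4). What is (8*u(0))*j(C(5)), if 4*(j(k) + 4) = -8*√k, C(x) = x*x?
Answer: 4144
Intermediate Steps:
C(x) = x²
O(R, Z) = -8*R (O(R, Z) = R*(-8) = -8*R)
v = -37 (v = 3 - 8*5 = 3 - 40 = -37)
u(S) = -37
j(k) = -4 - 2*√k (j(k) = -4 + (-8*√k)/4 = -4 - 2*√k)
(8*u(0))*j(C(5)) = (8*(-37))*(-4 - 2*√(5²)) = -296*(-4 - 2*√25) = -296*(-4 - 2*5) = -296*(-4 - 10) = -296*(-14) = 4144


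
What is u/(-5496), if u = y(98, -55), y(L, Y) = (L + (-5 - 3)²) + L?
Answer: -65/1374 ≈ -0.047307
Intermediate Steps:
y(L, Y) = 64 + 2*L (y(L, Y) = (L + (-8)²) + L = (L + 64) + L = (64 + L) + L = 64 + 2*L)
u = 260 (u = 64 + 2*98 = 64 + 196 = 260)
u/(-5496) = 260/(-5496) = 260*(-1/5496) = -65/1374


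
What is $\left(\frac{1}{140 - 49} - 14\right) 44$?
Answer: $- \frac{56012}{91} \approx -615.52$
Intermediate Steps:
$\left(\frac{1}{140 - 49} - 14\right) 44 = \left(\frac{1}{91} - 14\right) 44 = \left(- \frac{1273}{91}\right) 44 = - \frac{56012}{91}$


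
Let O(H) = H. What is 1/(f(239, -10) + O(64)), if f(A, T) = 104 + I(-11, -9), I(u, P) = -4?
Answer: 1/164 ≈ 0.0060976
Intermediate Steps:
f(A, T) = 100 (f(A, T) = 104 - 4 = 100)
1/(f(239, -10) + O(64)) = 1/(100 + 64) = 1/164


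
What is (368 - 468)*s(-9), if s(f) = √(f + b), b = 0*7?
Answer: -300*I ≈ -300.0*I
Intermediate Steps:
b = 0
s(f) = √f (s(f) = √(f + 0) = √f)
(368 - 468)*s(-9) = (368 - 468)*√(-9) = -300*I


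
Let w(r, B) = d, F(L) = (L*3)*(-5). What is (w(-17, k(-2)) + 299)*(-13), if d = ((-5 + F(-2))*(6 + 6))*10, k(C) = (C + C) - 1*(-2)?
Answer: -42887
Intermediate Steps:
F(L) = -15*L (F(L) = (3*L)*(-5) = -15*L)
k(C) = 2 + 2*C (k(C) = 2*C + 2 = 2 + 2*C)
d = 3000 (d = ((-5 - 15*(-2))*(6 + 6))*10 = ((-5 + 30)*12)*10 = (25*12)*10 = 300*10 = 3000)
w(r, B) = 3000
(w(-17, k(-2)) + 299)*(-13) = (3000 + 299)*(-13) = 3299*(-13) = -42887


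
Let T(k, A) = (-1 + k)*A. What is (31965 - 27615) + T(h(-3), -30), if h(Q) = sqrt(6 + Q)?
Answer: 4380 - 30*sqrt(3) ≈ 4328.0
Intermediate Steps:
T(k, A) = A*(-1 + k)
(31965 - 27615) + T(h(-3), -30) = (31965 - 27615) - 30*(-1 + sqrt(6 - 3)) = 4350 - 30*(-1 + sqrt(3)) = 4350 + (30 - 30*sqrt(3)) = 4380 - 30*sqrt(3)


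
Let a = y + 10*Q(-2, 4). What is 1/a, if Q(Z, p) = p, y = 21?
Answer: 1/61 ≈ 0.016393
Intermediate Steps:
a = 61 (a = 21 + 10*4 = 21 + 40 = 61)
1/a = 1/61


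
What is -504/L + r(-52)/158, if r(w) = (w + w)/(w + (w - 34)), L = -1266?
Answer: 463370/1150161 ≈ 0.40287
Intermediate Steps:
r(w) = 2*w/(-34 + 2*w) (r(w) = (2*w)/(w + (-34 + w)) = (2*w)/(-34 + 2*w) = 2*w/(-34 + 2*w))
-504/L + r(-52)/158 = -504/(-1266) - 52/(-17 - 52)/158 = -504*(-1/1266) - 52/(-69)*(1/158) = 84/211 - 52*(-1/69)*(1/158) = 84/211 + (52/69)*(1/158) = 84/211 + 26/5451 = 463370/1150161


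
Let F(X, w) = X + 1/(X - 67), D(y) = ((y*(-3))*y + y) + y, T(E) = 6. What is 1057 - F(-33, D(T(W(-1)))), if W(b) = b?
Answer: 109001/100 ≈ 1090.0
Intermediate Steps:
D(y) = -3*y² + 2*y (D(y) = ((-3*y)*y + y) + y = (-3*y² + y) + y = (y - 3*y²) + y = -3*y² + 2*y)
F(X, w) = X + 1/(-67 + X)
1057 - F(-33, D(T(W(-1)))) = 1057 - (1 + (-33)² - 67*(-33))/(-67 - 33) = 1057 - (1 + 1089 + 2211)/(-100) = 1057 - (-1)*3301/100 = 1057 - 1*(-3301/100) = 1057 + 3301/100 = 109001/100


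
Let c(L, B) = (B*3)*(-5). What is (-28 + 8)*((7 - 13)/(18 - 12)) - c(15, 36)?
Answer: 560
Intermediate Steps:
c(L, B) = -15*B (c(L, B) = (3*B)*(-5) = -15*B)
(-28 + 8)*((7 - 13)/(18 - 12)) - c(15, 36) = (-28 + 8)*((7 - 13)/(18 - 12)) - (-15)*36 = -(-120)/6 - 1*(-540) = -(-120)/6 + 540 = -20*(-1) + 540 = 20 + 540 = 560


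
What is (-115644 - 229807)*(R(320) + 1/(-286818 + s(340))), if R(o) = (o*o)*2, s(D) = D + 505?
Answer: -20232122126604949/285973 ≈ -7.0748e+10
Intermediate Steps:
s(D) = 505 + D
R(o) = 2*o**2 (R(o) = o**2*2 = 2*o**2)
(-115644 - 229807)*(R(320) + 1/(-286818 + s(340))) = (-115644 - 229807)*(2*320**2 + 1/(-286818 + (505 + 340))) = -345451*(2*102400 + 1/(-286818 + 845)) = -345451*(204800 + 1/(-285973)) = -345451*(204800 - 1/285973) = -345451*58567270399/285973 = -20232122126604949/285973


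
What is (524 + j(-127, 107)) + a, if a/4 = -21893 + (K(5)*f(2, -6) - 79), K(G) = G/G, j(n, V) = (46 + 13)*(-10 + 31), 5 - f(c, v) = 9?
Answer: -86141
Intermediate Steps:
f(c, v) = -4 (f(c, v) = 5 - 1*9 = 5 - 9 = -4)
j(n, V) = 1239 (j(n, V) = 59*21 = 1239)
K(G) = 1
a = -87904 (a = 4*(-21893 + (1*(-4) - 79)) = 4*(-21893 + (-4 - 79)) = 4*(-21893 - 83) = 4*(-21976) = -87904)
(524 + j(-127, 107)) + a = (524 + 1239) - 87904 = 1763 - 87904 = -86141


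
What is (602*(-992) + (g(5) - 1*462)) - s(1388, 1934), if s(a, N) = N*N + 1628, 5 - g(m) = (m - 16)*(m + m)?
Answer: -4339515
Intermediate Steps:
g(m) = 5 - 2*m*(-16 + m) (g(m) = 5 - (m - 16)*(m + m) = 5 - (-16 + m)*2*m = 5 - 2*m*(-16 + m))
s(a, N) = 1628 + N² (s(a, N) = N² + 1628 = 1628 + N²)
(602*(-992) + (g(5) - 1*462)) - s(1388, 1934) = (602*(-992) + ((5 - 2*5² + 32*5) - 1*462)) - (1628 + 1934²) = (-597184 + ((5 - 2*25 + 160) - 462)) - (1628 + 3740356) = (-597184 + ((5 - 50 + 160) - 462)) - 1*3741984 = (-597184 + (115 - 462)) - 3741984 = (-597184 - 347) - 3741984 = -597531 - 3741984 = -4339515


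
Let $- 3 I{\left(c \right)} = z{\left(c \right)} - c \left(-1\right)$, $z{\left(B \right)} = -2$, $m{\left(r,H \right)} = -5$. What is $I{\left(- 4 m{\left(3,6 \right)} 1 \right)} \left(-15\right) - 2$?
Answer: $88$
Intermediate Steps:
$I{\left(c \right)} = \frac{2}{3} - \frac{c}{3}$ ($I{\left(c \right)} = - \frac{-2 - c \left(-1\right)}{3} = - \frac{-2 - - c}{3} = - \frac{-2 + c}{3} = \frac{2}{3} - \frac{c}{3}$)
$I{\left(- 4 m{\left(3,6 \right)} 1 \right)} \left(-15\right) - 2 = \left(\frac{2}{3} - \frac{\left(-4\right) \left(-5\right) 1}{3}\right) \left(-15\right) - 2 = \left(\frac{2}{3} - \frac{20 \cdot 1}{3}\right) \left(-15\right) - 2 = \left(\frac{2}{3} - \frac{20}{3}\right) \left(-15\right) - 2 = \left(-6\right) \left(-15\right) - 2 = 90 - 2 = 88$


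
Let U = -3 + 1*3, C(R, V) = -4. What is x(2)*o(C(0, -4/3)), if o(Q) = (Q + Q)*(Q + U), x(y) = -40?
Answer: -1280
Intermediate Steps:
U = 0 (U = -3 + 3 = 0)
o(Q) = 2*Q² (o(Q) = (Q + Q)*(Q + 0) = (2*Q)*Q = 2*Q²)
x(2)*o(C(0, -4/3)) = -80*(-4)² = -80*16 = -40*32 = -1280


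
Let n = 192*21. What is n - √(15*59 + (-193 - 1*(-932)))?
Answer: 4032 - 2*√406 ≈ 3991.7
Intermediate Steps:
n = 4032
n - √(15*59 + (-193 - 1*(-932))) = 4032 - √(15*59 + (-193 - 1*(-932))) = 4032 - √(885 + (-193 + 932)) = 4032 - √(885 + 739) = 4032 - √1624 = 4032 - 2*√406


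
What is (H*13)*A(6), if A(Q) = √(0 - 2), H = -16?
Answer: -208*I*√2 ≈ -294.16*I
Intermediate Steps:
A(Q) = I*√2 (A(Q) = √(-2) = I*√2)
(H*13)*A(6) = (-16*13)*(I*√2) = -208*I*√2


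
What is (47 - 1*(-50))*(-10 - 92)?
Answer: -9894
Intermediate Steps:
(47 - 1*(-50))*(-10 - 92) = (47 + 50)*(-102) = 97*(-102) = -9894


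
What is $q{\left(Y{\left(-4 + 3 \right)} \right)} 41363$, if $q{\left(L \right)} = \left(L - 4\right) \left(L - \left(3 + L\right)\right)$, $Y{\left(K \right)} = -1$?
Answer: $620445$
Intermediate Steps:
$q{\left(L \right)} = 12 - 3 L$ ($q{\left(L \right)} = \left(-4 + L\right) \left(-3\right) = 12 - 3 L$)
$q{\left(Y{\left(-4 + 3 \right)} \right)} 41363 = \left(12 - -3\right) 41363 = \left(12 + 3\right) 41363 = 15 \cdot 41363 = 620445$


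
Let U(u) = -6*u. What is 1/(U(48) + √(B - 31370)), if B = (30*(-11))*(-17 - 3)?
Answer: -144/53857 - I*√24770/107714 ≈ -0.0026737 - 0.0014611*I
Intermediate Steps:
B = 6600 (B = -330*(-20) = 6600)
1/(U(48) + √(B - 31370)) = 1/(-6*48 + √(6600 - 31370)) = 1/(-288 + √(-24770)) = 1/(-288 + I*√24770)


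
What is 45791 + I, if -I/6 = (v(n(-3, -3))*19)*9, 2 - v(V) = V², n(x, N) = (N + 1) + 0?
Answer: 47843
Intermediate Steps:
n(x, N) = 1 + N (n(x, N) = (1 + N) + 0 = 1 + N)
v(V) = 2 - V²
I = 2052 (I = -6*(2 - (1 - 3)²)*19*9 = -6*(2 - 1*(-2)²)*19*9 = -6*(2 - 1*4)*19*9 = -6*(2 - 4)*19*9 = -6*(-2*19)*9 = -(-228)*9 = -6*(-342) = 2052)
45791 + I = 45791 + 2052 = 47843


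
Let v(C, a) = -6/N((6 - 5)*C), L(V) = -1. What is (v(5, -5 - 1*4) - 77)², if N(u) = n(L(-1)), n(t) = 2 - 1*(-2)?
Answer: 24649/4 ≈ 6162.3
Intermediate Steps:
n(t) = 4 (n(t) = 2 + 2 = 4)
N(u) = 4
v(C, a) = -3/2 (v(C, a) = -6/4 = -6*¼ = -3/2)
(v(5, -5 - 1*4) - 77)² = (-3/2 - 77)² = (-157/2)² = 24649/4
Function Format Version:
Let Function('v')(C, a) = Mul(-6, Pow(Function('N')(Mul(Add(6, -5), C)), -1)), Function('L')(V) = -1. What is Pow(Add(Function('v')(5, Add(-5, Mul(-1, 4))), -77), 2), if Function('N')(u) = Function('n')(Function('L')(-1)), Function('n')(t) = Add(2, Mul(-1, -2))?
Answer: Rational(24649, 4) ≈ 6162.3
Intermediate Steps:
Function('n')(t) = 4 (Function('n')(t) = Add(2, 2) = 4)
Function('N')(u) = 4
Function('v')(C, a) = Rational(-3, 2) (Function('v')(C, a) = Mul(-6, Pow(4, -1)) = Mul(-6, Rational(1, 4)) = Rational(-3, 2))
Pow(Add(Function('v')(5, Add(-5, Mul(-1, 4))), -77), 2) = Pow(Add(Rational(-3, 2), -77), 2) = Pow(Rational(-157, 2), 2) = Rational(24649, 4)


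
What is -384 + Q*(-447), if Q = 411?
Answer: -184101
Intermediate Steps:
-384 + Q*(-447) = -384 + 411*(-447) = -384 - 183717 = -184101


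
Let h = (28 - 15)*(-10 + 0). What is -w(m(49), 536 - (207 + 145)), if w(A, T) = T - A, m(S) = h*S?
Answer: -6554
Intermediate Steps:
h = -130 (h = 13*(-10) = -130)
m(S) = -130*S
-w(m(49), 536 - (207 + 145)) = -((536 - (207 + 145)) - (-130)*49) = -((536 - 1*352) - 1*(-6370)) = -((536 - 352) + 6370) = -(184 + 6370) = -1*6554 = -6554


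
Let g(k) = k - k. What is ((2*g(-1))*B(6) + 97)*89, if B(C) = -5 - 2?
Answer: 8633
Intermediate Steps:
B(C) = -7
g(k) = 0
((2*g(-1))*B(6) + 97)*89 = ((2*0)*(-7) + 97)*89 = (0*(-7) + 97)*89 = (0 + 97)*89 = 97*89 = 8633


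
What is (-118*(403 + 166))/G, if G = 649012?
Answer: -33571/324506 ≈ -0.10345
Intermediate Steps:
(-118*(403 + 166))/G = -118*(403 + 166)/649012 = -118*569*(1/649012) = -67142*1/649012 = -33571/324506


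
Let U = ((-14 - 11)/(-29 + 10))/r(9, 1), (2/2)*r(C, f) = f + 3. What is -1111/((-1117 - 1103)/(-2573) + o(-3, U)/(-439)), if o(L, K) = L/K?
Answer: -31373167925/24951144 ≈ -1257.4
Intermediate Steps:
r(C, f) = 3 + f (r(C, f) = f + 3 = 3 + f)
U = 25/76 (U = ((-14 - 11)/(-29 + 10))/(3 + 1) = -25/(-19)/4 = -25*(-1/19)*(1/4) = (25/19)*(1/4) = 25/76 ≈ 0.32895)
-1111/((-1117 - 1103)/(-2573) + o(-3, U)/(-439)) = -1111/((-1117 - 1103)/(-2573) - 3/25/76/(-439)) = -1111/(-2220*(-1/2573) - 3*76/25*(-1/439)) = -1111/(2220/2573 - 228/25*(-1/439)) = -1111/(2220/2573 + 228/10975) = -1111/24951144/28238675 = -1111*28238675/24951144 = -31373167925/24951144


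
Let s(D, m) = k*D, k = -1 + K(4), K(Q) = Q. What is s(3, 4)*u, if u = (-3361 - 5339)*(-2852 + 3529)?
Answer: -53009100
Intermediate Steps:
u = -5889900 (u = -8700*677 = -5889900)
k = 3 (k = -1 + 4 = 3)
s(D, m) = 3*D
s(3, 4)*u = (3*3)*(-5889900) = 9*(-5889900) = -53009100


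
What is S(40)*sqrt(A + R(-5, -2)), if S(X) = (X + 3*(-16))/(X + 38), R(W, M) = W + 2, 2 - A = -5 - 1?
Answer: -4*sqrt(5)/39 ≈ -0.22934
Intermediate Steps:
A = 8 (A = 2 - (-5 - 1) = 2 - 1*(-6) = 2 + 6 = 8)
R(W, M) = 2 + W
S(X) = (-48 + X)/(38 + X) (S(X) = (X - 48)/(38 + X) = (-48 + X)/(38 + X))
S(40)*sqrt(A + R(-5, -2)) = ((-48 + 40)/(38 + 40))*sqrt(8 + (2 - 5)) = (-8/78)*sqrt(8 - 3) = ((1/78)*(-8))*sqrt(5) = -4*sqrt(5)/39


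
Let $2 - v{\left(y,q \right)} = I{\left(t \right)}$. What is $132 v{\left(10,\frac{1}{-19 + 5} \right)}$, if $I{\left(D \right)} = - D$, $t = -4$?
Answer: $-264$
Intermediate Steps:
$v{\left(y,q \right)} = -2$ ($v{\left(y,q \right)} = 2 - \left(-1\right) \left(-4\right) = 2 - 4 = -2$)
$132 v{\left(10,\frac{1}{-19 + 5} \right)} = 132 \left(-2\right) = -264$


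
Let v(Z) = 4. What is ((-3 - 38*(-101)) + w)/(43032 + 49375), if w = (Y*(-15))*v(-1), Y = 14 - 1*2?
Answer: 445/13201 ≈ 0.033710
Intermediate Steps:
Y = 12 (Y = 14 - 2 = 12)
w = -720 (w = (12*(-15))*4 = -180*4 = -720)
((-3 - 38*(-101)) + w)/(43032 + 49375) = ((-3 - 38*(-101)) - 720)/(43032 + 49375) = ((-3 + 3838) - 720)/92407 = (3835 - 720)*(1/92407) = 3115*(1/92407) = 445/13201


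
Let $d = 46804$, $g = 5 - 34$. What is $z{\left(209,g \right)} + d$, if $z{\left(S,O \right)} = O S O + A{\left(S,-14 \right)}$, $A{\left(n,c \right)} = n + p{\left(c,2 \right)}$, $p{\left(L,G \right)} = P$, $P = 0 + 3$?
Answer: $222785$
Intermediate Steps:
$g = -29$ ($g = 5 - 34 = -29$)
$P = 3$
$p{\left(L,G \right)} = 3$
$A{\left(n,c \right)} = 3 + n$ ($A{\left(n,c \right)} = n + 3 = 3 + n$)
$z{\left(S,O \right)} = 3 + S + S O^{2}$ ($z{\left(S,O \right)} = O S O + \left(3 + S\right) = S O^{2} + \left(3 + S\right) = 3 + S + S O^{2}$)
$z{\left(209,g \right)} + d = \left(3 + 209 + 209 \left(-29\right)^{2}\right) + 46804 = \left(3 + 209 + 209 \cdot 841\right) + 46804 = \left(3 + 209 + 175769\right) + 46804 = 175981 + 46804 = 222785$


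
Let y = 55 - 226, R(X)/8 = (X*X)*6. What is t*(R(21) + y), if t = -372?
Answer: -7810884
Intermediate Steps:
R(X) = 48*X**2 (R(X) = 8*((X*X)*6) = 8*(X**2*6) = 8*(6*X**2) = 48*X**2)
y = -171
t*(R(21) + y) = -372*(48*21**2 - 171) = -372*(48*441 - 171) = -372*(21168 - 171) = -372*20997 = -7810884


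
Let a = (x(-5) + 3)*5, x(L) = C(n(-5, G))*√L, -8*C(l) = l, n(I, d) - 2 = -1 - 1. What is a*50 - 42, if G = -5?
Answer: 708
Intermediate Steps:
n(I, d) = 0 (n(I, d) = 2 + (-1 - 1) = 2 - 2 = 0)
C(l) = -l/8
x(L) = 0 (x(L) = (-⅛*0)*√L = 0*√L = 0)
a = 15 (a = (0 + 3)*5 = 3*5 = 15)
a*50 - 42 = 15*50 - 42 = 750 - 42 = 708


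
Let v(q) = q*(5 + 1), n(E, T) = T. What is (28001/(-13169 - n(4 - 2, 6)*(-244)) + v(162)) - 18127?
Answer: -200827276/11705 ≈ -17157.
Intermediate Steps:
v(q) = 6*q (v(q) = q*6 = 6*q)
(28001/(-13169 - n(4 - 2, 6)*(-244)) + v(162)) - 18127 = (28001/(-13169 - 6*(-244)) + 6*162) - 18127 = (28001/(-13169 - 1*(-1464)) + 972) - 18127 = (28001/(-13169 + 1464) + 972) - 18127 = (28001/(-11705) + 972) - 18127 = (28001*(-1/11705) + 972) - 18127 = (-28001/11705 + 972) - 18127 = 11349259/11705 - 18127 = -200827276/11705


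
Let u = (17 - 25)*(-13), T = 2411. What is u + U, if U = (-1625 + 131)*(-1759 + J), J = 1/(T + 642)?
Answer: 8023435156/3053 ≈ 2.6280e+6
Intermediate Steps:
J = 1/3053 (J = 1/(2411 + 642) = 1/3053 ≈ 0.00032755)
u = 104 (u = -8*(-13) = 104)
U = 8023117644/3053 (U = (-1625 + 131)*(-1759 + 1/3053) = -1494*(-5370226/3053) = 8023117644/3053 ≈ 2.6279e+6)
u + U = 104 + 8023117644/3053 = 8023435156/3053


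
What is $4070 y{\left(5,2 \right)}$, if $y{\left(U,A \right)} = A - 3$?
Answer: $-4070$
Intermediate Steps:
$y{\left(U,A \right)} = -3 + A$
$4070 y{\left(5,2 \right)} = 4070 \left(-3 + 2\right) = 4070 \left(-1\right) = -4070$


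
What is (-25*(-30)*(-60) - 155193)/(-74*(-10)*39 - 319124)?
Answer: 200193/290264 ≈ 0.68969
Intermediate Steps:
(-25*(-30)*(-60) - 155193)/(-74*(-10)*39 - 319124) = (750*(-60) - 155193)/(740*39 - 319124) = (-45000 - 155193)/(28860 - 319124) = -200193/(-290264) = -200193*(-1/290264) = 200193/290264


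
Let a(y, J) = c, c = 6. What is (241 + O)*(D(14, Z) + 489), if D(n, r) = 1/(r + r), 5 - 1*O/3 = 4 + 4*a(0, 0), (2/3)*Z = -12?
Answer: 756929/9 ≈ 84103.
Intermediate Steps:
Z = -18 (Z = (3/2)*(-12) = -18)
a(y, J) = 6
O = -69 (O = 15 - 3*(4 + 4*6) = 15 - 3*(4 + 24) = 15 - 3*28 = 15 - 84 = -69)
D(n, r) = 1/(2*r)
(241 + O)*(D(14, Z) + 489) = (241 - 69)*((1/2)/(-18) + 489) = 172*((1/2)*(-1/18) + 489) = 172*(-1/36 + 489) = 172*(17603/36) = 756929/9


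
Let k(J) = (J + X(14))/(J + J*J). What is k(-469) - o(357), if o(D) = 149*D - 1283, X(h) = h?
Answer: -125206925/2412 ≈ -51910.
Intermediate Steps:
o(D) = -1283 + 149*D
k(J) = (14 + J)/(J + J**2) (k(J) = (J + 14)/(J + J*J) = (14 + J)/(J + J**2))
k(-469) - o(357) = (14 - 469)/((-469)*(1 - 469)) - (-1283 + 149*357) = -1/469*(-455)/(-468) - (-1283 + 53193) = -1/469*(-1/468)*(-455) - 1*51910 = -5/2412 - 51910 = -125206925/2412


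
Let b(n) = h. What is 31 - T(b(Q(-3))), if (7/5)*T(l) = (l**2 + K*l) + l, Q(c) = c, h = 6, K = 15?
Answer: -443/7 ≈ -63.286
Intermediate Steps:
b(n) = 6
T(l) = 5*l**2/7 + 80*l/7 (T(l) = 5*((l**2 + 15*l) + l)/7 = 5*(l**2 + 16*l)/7 = 5*l**2/7 + 80*l/7)
31 - T(b(Q(-3))) = 31 - 5*6*(16 + 6)/7 = 31 - 5*6*22/7 = 31 - 1*660/7 = 31 - 660/7 = -443/7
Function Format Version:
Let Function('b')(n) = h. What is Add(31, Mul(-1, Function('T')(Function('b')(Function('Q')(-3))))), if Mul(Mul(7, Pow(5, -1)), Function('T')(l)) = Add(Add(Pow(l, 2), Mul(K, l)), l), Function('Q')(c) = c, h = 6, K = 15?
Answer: Rational(-443, 7) ≈ -63.286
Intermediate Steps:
Function('b')(n) = 6
Function('T')(l) = Add(Mul(Rational(5, 7), Pow(l, 2)), Mul(Rational(80, 7), l)) (Function('T')(l) = Mul(Rational(5, 7), Add(Add(Pow(l, 2), Mul(15, l)), l)) = Mul(Rational(5, 7), Add(Pow(l, 2), Mul(16, l))) = Add(Mul(Rational(5, 7), Pow(l, 2)), Mul(Rational(80, 7), l)))
Add(31, Mul(-1, Function('T')(Function('b')(Function('Q')(-3))))) = Add(31, Mul(-1, Mul(Rational(5, 7), 6, Add(16, 6)))) = Add(31, Mul(-1, Mul(Rational(5, 7), 6, 22))) = Add(31, Mul(-1, Rational(660, 7))) = Add(31, Rational(-660, 7)) = Rational(-443, 7)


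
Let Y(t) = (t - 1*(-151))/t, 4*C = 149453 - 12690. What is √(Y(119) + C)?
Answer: √1936829363/238 ≈ 184.91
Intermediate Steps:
C = 136763/4 (C = (149453 - 12690)/4 = (¼)*136763 = 136763/4 ≈ 34191.)
Y(t) = (151 + t)/t (Y(t) = (t + 151)/t = (151 + t)/t)
√(Y(119) + C) = √((151 + 119)/119 + 136763/4) = √((1/119)*270 + 136763/4) = √(270/119 + 136763/4) = √(16275877/476) = √1936829363/238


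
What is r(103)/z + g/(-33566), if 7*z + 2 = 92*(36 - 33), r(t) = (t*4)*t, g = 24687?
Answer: 383233969/353734 ≈ 1083.4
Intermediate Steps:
r(t) = 4*t² (r(t) = (4*t)*t = 4*t²)
z = 274/7 (z = -2/7 + (92*(36 - 33))/7 = -2/7 + (92*3)/7 = -2/7 + (⅐)*276 = -2/7 + 276/7 = 274/7 ≈ 39.143)
r(103)/z + g/(-33566) = (4*103²)/(274/7) + 24687/(-33566) = (4*10609)*(7/274) + 24687*(-1/33566) = 42436*(7/274) - 1899/2582 = 148526/137 - 1899/2582 = 383233969/353734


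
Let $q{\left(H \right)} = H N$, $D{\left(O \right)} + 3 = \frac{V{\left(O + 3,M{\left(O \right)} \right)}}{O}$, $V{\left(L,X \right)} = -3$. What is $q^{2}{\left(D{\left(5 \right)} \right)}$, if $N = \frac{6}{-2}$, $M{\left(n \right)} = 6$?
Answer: $\frac{2916}{25} \approx 116.64$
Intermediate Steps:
$D{\left(O \right)} = -3 - \frac{3}{O}$
$N = -3$ ($N = 6 \left(- \frac{1}{2}\right) = -3$)
$q{\left(H \right)} = - 3 H$ ($q{\left(H \right)} = H \left(-3\right) = - 3 H$)
$q^{2}{\left(D{\left(5 \right)} \right)} = \left(- 3 \left(-3 - \frac{3}{5}\right)\right)^{2} = \left(\left(-3\right) \left(- \frac{18}{5}\right)\right)^{2} = \left(\frac{54}{5}\right)^{2} = \frac{2916}{25}$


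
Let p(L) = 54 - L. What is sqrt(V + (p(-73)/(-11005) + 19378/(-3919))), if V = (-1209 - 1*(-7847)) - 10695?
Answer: 3*I*sqrt(839505110157944690)/43128595 ≈ 63.733*I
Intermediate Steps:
V = -4057 (V = (-1209 + 7847) - 10695 = 6638 - 10695 = -4057)
sqrt(V + (p(-73)/(-11005) + 19378/(-3919))) = sqrt(-4057 + ((54 - 1*(-73))/(-11005) + 19378/(-3919))) = sqrt(-4057 + ((54 + 73)*(-1/11005) + 19378*(-1/3919))) = sqrt(-4057 + (127*(-1/11005) - 19378/3919)) = sqrt(-4057 + (-127/11005 - 19378/3919)) = sqrt(-4057 - 213752603/43128595) = sqrt(-175186462518/43128595) = 3*I*sqrt(839505110157944690)/43128595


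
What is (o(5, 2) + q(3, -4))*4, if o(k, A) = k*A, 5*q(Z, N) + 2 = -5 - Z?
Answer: 32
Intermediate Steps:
q(Z, N) = -7/5 - Z/5 (q(Z, N) = -⅖ + (-5 - Z)/5 = -⅖ + (-1 - Z/5) = -7/5 - Z/5)
o(k, A) = A*k
(o(5, 2) + q(3, -4))*4 = (2*5 + (-7/5 - ⅕*3))*4 = (10 + (-7/5 - ⅗))*4 = (10 - 2)*4 = 8*4 = 32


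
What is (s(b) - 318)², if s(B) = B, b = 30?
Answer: 82944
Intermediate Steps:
(s(b) - 318)² = (30 - 318)² = (-288)² = 82944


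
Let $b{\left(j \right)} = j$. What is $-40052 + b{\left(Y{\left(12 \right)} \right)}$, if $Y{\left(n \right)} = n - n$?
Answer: $-40052$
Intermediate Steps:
$Y{\left(n \right)} = 0$
$-40052 + b{\left(Y{\left(12 \right)} \right)} = -40052 + 0 = -40052$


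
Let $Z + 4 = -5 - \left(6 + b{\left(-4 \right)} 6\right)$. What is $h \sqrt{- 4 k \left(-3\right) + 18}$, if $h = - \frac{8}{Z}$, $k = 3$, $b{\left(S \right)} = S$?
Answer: $- \frac{8 \sqrt{6}}{3} \approx -6.532$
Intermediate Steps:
$Z = 9$ ($Z = -4 - \left(11 - 24\right) = -4 - -13 = -4 + \left(-5 + 18\right) = -4 + 13 = 9$)
$h = - \frac{8}{9} \approx -0.88889$
$h \sqrt{- 4 k \left(-3\right) + 18} = - \frac{8 \sqrt{\left(-4\right) 3 \left(-3\right) + 18}}{9} = - \frac{8 \sqrt{\left(-12\right) \left(-3\right) + 18}}{9} = - \frac{8 \sqrt{36 + 18}}{9} = - \frac{8 \sqrt{54}}{9} = - \frac{8 \cdot 3 \sqrt{6}}{9} = - \frac{8 \sqrt{6}}{3}$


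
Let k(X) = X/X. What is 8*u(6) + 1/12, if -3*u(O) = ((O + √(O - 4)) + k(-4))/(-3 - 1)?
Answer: 19/4 + 2*√2/3 ≈ 5.6928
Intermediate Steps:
k(X) = 1
u(O) = 1/12 + O/12 + √(-4 + O)/12 (u(O) = -((O + √(O - 4)) + 1)/(3*(-3 - 1)) = -((O + √(-4 + O)) + 1)/(3*(-4)) = -(1 + O + √(-4 + O))*(-1)/(3*4) = -(-¼ - O/4 - √(-4 + O)/4)/3 = 1/12 + O/12 + √(-4 + O)/12)
8*u(6) + 1/12 = 8*(1/12 + (1/12)*6 + √(-4 + 6)/12) + 1/12 = 8*(1/12 + ½ + √2/12) + 1/12 = 8*(7/12 + √2/12) + 1/12 = (14/3 + 2*√2/3) + 1/12 = 19/4 + 2*√2/3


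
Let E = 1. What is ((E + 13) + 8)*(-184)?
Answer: -4048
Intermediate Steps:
((E + 13) + 8)*(-184) = ((1 + 13) + 8)*(-184) = (14 + 8)*(-184) = 22*(-184) = -4048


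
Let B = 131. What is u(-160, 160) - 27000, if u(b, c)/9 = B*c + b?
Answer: 160200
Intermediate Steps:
u(b, c) = 9*b + 1179*c (u(b, c) = 9*(131*c + b) = 9*(b + 131*c) = 9*b + 1179*c)
u(-160, 160) - 27000 = (9*(-160) + 1179*160) - 27000 = (-1440 + 188640) - 27000 = 187200 - 27000 = 160200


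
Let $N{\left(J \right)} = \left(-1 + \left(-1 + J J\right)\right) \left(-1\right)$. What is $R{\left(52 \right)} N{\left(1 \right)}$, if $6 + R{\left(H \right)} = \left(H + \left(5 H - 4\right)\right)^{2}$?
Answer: $94858$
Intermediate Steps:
$R{\left(H \right)} = -6 + \left(-4 + 6 H\right)^{2}$ ($R{\left(H \right)} = -6 + \left(H + \left(5 H - 4\right)\right)^{2} = -6 + \left(H + \left(-4 + 5 H\right)\right)^{2} = -6 + \left(-4 + 6 H\right)^{2}$)
$N{\left(J \right)} = 2 - J^{2}$ ($N{\left(J \right)} = \left(-1 + \left(-1 + J^{2}\right)\right) \left(-1\right) = \left(-2 + J^{2}\right) \left(-1\right) = 2 - J^{2}$)
$R{\left(52 \right)} N{\left(1 \right)} = \left(10 - 2496 + 36 \cdot 52^{2}\right) \left(2 - 1^{2}\right) = \left(10 - 2496 + 36 \cdot 2704\right) \left(2 - 1\right) = \left(10 - 2496 + 97344\right) \left(2 - 1\right) = 94858 \cdot 1 = 94858$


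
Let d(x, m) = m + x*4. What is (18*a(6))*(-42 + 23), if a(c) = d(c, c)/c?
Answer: -1710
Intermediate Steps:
d(x, m) = m + 4*x
a(c) = 5 (a(c) = (c + 4*c)/c = (5*c)/c = 5)
(18*a(6))*(-42 + 23) = (18*5)*(-42 + 23) = 90*(-19) = -1710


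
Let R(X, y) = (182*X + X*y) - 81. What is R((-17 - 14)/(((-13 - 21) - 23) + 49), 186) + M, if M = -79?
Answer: 1266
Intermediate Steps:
R(X, y) = -81 + 182*X + X*y
R((-17 - 14)/(((-13 - 21) - 23) + 49), 186) + M = (-81 + 182*((-17 - 14)/(((-13 - 21) - 23) + 49)) + ((-17 - 14)/(((-13 - 21) - 23) + 49))*186) - 79 = (-81 + 182*(-31/((-34 - 23) + 49)) - 31/((-34 - 23) + 49)*186) - 79 = (-81 + 182*(-31/(-57 + 49)) - 31/(-57 + 49)*186) - 79 = (-81 + 182*(-31/(-8)) - 31/(-8)*186) - 79 = (-81 + 182*(-31*(-⅛)) - 31*(-⅛)*186) - 79 = (-81 + 182*(31/8) + (31/8)*186) - 79 = (-81 + 2821/4 + 2883/4) - 79 = 1345 - 79 = 1266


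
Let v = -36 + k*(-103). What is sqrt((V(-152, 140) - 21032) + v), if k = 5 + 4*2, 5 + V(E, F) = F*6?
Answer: 2*I*sqrt(5393) ≈ 146.87*I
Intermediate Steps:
V(E, F) = -5 + 6*F (V(E, F) = -5 + F*6 = -5 + 6*F)
k = 13 (k = 5 + 8 = 13)
v = -1375 (v = -36 + 13*(-103) = -36 - 1339 = -1375)
sqrt((V(-152, 140) - 21032) + v) = sqrt(((-5 + 6*140) - 21032) - 1375) = sqrt(((-5 + 840) - 21032) - 1375) = sqrt((835 - 21032) - 1375) = sqrt(-20197 - 1375) = sqrt(-21572) = 2*I*sqrt(5393)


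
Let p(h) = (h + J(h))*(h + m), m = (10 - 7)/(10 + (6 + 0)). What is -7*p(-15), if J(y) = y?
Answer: -24885/8 ≈ -3110.6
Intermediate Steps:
m = 3/16 (m = 3/(10 + 6) = 3/16 ≈ 0.18750)
p(h) = 2*h*(3/16 + h) (p(h) = (h + h)*(h + 3/16) = (2*h)*(3/16 + h) = 2*h*(3/16 + h))
-7*p(-15) = -7*(-15)*(3 + 16*(-15))/8 = -7*(-15)*(3 - 240)/8 = -7*(-15)*(-237)/8 = -7*3555/8 = -24885/8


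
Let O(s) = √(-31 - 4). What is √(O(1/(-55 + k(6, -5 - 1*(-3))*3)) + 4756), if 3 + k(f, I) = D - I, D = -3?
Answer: √(4756 + I*√35) ≈ 68.964 + 0.0429*I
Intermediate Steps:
k(f, I) = -6 - I (k(f, I) = -3 + (-3 - I) = -6 - I)
O(s) = I*√35 (O(s) = √(-35) = I*√35)
√(O(1/(-55 + k(6, -5 - 1*(-3))*3)) + 4756) = √(I*√35 + 4756) = √(4756 + I*√35)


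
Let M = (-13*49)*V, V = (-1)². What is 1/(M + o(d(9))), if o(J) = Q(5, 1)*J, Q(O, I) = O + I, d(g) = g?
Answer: -1/583 ≈ -0.0017153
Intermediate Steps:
V = 1
Q(O, I) = I + O
o(J) = 6*J (o(J) = (1 + 5)*J = 6*J)
M = -637 (M = -13*49*1 = -637*1 = -637)
1/(M + o(d(9))) = 1/(-637 + 6*9) = 1/(-637 + 54) = 1/(-583) = -1/583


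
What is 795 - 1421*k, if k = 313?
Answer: -443978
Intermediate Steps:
795 - 1421*k = 795 - 1421*313 = 795 - 444773 = -443978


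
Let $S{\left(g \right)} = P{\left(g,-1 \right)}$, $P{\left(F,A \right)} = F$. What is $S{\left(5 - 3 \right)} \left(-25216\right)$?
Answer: $-50432$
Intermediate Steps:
$S{\left(g \right)} = g$
$S{\left(5 - 3 \right)} \left(-25216\right) = \left(5 - 3\right) \left(-25216\right) = 2 \left(-25216\right) = -50432$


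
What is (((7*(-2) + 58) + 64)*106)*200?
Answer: 2289600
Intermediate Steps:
(((7*(-2) + 58) + 64)*106)*200 = (((-14 + 58) + 64)*106)*200 = ((44 + 64)*106)*200 = (108*106)*200 = 11448*200 = 2289600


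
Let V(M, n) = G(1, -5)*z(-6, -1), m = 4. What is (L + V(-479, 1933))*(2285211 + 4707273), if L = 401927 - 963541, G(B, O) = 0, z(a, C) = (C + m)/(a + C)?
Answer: -3927076909176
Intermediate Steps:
z(a, C) = (4 + C)/(C + a) (z(a, C) = (C + 4)/(a + C) = (4 + C)/(C + a))
L = -561614
V(M, n) = 0 (V(M, n) = 0*((4 - 1)/(-1 - 6)) = 0*(3/(-7)) = 0*(-1/7*3) = 0*(-3/7) = 0)
(L + V(-479, 1933))*(2285211 + 4707273) = (-561614 + 0)*(2285211 + 4707273) = -561614*6992484 = -3927076909176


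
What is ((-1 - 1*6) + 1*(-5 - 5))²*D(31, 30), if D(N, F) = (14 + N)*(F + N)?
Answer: 793305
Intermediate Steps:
((-1 - 1*6) + 1*(-5 - 5))²*D(31, 30) = ((-1 - 1*6) + 1*(-5 - 5))²*(31² + 14*30 + 14*31 + 30*31) = ((-1 - 6) + 1*(-10))²*(961 + 420 + 434 + 930) = (-7 - 10)²*2745 = (-17)²*2745 = 289*2745 = 793305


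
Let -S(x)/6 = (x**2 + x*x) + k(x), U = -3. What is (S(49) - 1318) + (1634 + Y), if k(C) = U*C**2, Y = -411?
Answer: 14311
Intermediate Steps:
k(C) = -3*C**2
S(x) = 6*x**2 (S(x) = -6*((x**2 + x*x) - 3*x**2) = -6*((x**2 + x**2) - 3*x**2) = -6*(2*x**2 - 3*x**2) = -(-6)*x**2 = 6*x**2)
(S(49) - 1318) + (1634 + Y) = (6*49**2 - 1318) + (1634 - 411) = (6*2401 - 1318) + 1223 = (14406 - 1318) + 1223 = 13088 + 1223 = 14311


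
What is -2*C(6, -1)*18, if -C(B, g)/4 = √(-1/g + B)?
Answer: 144*√7 ≈ 380.99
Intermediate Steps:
C(B, g) = -4*√(B - 1/g) (C(B, g) = -4*√(-1/g + B) = -4*√(B - 1/g))
-2*C(6, -1)*18 = -(-8)*√(6 - 1/(-1))*18 = -(-8)*√(6 - 1*(-1))*18 = -(-8)*√(6 + 1)*18 = -(-8)*√7*18 = (8*√7)*18 = 144*√7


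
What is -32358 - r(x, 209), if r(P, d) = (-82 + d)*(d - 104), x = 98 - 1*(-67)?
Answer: -45693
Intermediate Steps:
x = 165 (x = 98 + 67 = 165)
r(P, d) = (-104 + d)*(-82 + d) (r(P, d) = (-82 + d)*(-104 + d) = (-104 + d)*(-82 + d))
-32358 - r(x, 209) = -32358 - (8528 + 209² - 186*209) = -32358 - (8528 + 43681 - 38874) = -32358 - 1*13335 = -32358 - 13335 = -45693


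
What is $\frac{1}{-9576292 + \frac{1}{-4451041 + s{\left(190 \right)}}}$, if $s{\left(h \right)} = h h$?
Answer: $- \frac{4414941}{42278764178773} \approx -1.0442 \cdot 10^{-7}$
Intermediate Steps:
$s{\left(h \right)} = h^{2}$
$\frac{1}{-9576292 + \frac{1}{-4451041 + s{\left(190 \right)}}} = \frac{1}{-9576292 + \frac{1}{-4451041 + 190^{2}}} = \frac{1}{-9576292 + \frac{1}{-4451041 + 36100}} = \frac{1}{-9576292 + \frac{1}{-4414941}} = \frac{1}{-9576292 - \frac{1}{4414941}} = \frac{1}{- \frac{42278764178773}{4414941}} = - \frac{4414941}{42278764178773}$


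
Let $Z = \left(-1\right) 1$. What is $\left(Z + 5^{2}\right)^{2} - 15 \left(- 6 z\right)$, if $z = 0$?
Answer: $576$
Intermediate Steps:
$Z = -1$
$\left(Z + 5^{2}\right)^{2} - 15 \left(- 6 z\right) = \left(-1 + 5^{2}\right)^{2} - 15 \left(\left(-6\right) 0\right) = \left(-1 + 25\right)^{2} - 0 = 24^{2} + 0 = 576 + 0 = 576$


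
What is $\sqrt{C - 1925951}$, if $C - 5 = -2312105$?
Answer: $i \sqrt{4238051} \approx 2058.7 i$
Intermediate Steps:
$C = -2312100$ ($C = 5 - 2312105 = -2312100$)
$\sqrt{C - 1925951} = \sqrt{-2312100 - 1925951} = \sqrt{-4238051} = i \sqrt{4238051}$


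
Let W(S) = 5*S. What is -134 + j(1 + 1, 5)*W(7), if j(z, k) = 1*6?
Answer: 76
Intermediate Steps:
j(z, k) = 6
-134 + j(1 + 1, 5)*W(7) = -134 + 6*(5*7) = -134 + 6*35 = -134 + 210 = 76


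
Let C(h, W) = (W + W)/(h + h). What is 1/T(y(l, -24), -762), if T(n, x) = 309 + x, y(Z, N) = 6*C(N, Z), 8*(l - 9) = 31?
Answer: -1/453 ≈ -0.0022075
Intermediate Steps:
C(h, W) = W/h (C(h, W) = (2*W)/((2*h)) = (2*W)*(1/(2*h)) = W/h)
l = 103/8 (l = 9 + (1/8)*31 = 9 + 31/8 = 103/8 ≈ 12.875)
y(Z, N) = 6*Z/N (y(Z, N) = 6*(Z/N) = 6*Z/N)
1/T(y(l, -24), -762) = 1/(309 - 762) = 1/(-453) = -1/453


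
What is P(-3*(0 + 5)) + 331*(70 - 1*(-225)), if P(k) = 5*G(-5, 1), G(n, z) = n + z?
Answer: 97625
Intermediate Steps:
P(k) = -20 (P(k) = 5*(-5 + 1) = 5*(-4) = -20)
P(-3*(0 + 5)) + 331*(70 - 1*(-225)) = -20 + 331*(70 - 1*(-225)) = -20 + 331*(70 + 225) = -20 + 331*295 = -20 + 97645 = 97625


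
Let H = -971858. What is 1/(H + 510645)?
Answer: -1/461213 ≈ -2.1682e-6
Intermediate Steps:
1/(H + 510645) = 1/(-971858 + 510645) = 1/(-461213) = -1/461213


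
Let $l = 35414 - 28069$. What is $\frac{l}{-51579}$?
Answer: $- \frac{7345}{51579} \approx -0.1424$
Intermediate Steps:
$l = 7345$ ($l = 35414 - 28069 = 7345$)
$\frac{l}{-51579} = \frac{7345}{-51579} = 7345 \left(- \frac{1}{51579}\right) = - \frac{7345}{51579}$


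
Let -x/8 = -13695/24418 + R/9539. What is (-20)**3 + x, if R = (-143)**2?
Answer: -933167956308/116461651 ≈ -8012.7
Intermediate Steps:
R = 20449
x = -1474748308/116461651 (x = -8*(-13695/24418 + 20449/9539) = -8*368687077/232923302 = -1474748308/116461651 ≈ -12.663)
(-20)**3 + x = (-20)**3 - 1474748308/116461651 = -8000 - 1474748308/116461651 = -933167956308/116461651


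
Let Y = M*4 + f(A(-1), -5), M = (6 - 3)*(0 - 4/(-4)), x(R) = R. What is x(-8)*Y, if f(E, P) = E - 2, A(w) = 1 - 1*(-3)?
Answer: -112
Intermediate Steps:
A(w) = 4 (A(w) = 1 + 3 = 4)
f(E, P) = -2 + E
M = 3 (M = 3*(0 - 4*(-¼)) = 3*(0 + 1) = 3*1 = 3)
Y = 14 (Y = 3*4 + (-2 + 4) = 12 + 2 = 14)
x(-8)*Y = -8*14 = -112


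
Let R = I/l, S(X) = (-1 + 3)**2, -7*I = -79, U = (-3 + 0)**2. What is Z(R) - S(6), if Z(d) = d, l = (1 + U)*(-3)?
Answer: -919/210 ≈ -4.3762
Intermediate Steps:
U = 9 (U = (-3)**2 = 9)
I = 79/7 (I = -1/7*(-79) = 79/7 ≈ 11.286)
l = -30 (l = (1 + 9)*(-3) = 10*(-3) = -30)
S(X) = 4 (S(X) = 2**2 = 4)
R = -79/210 (R = (79/7)/(-30) = (79/7)*(-1/30) = -79/210 ≈ -0.37619)
Z(R) - S(6) = -79/210 - 1*4 = -79/210 - 4 = -919/210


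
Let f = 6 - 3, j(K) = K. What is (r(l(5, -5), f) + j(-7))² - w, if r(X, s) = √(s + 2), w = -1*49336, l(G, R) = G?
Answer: 49390 - 14*√5 ≈ 49359.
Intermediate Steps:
w = -49336
f = 3
r(X, s) = √(2 + s)
(r(l(5, -5), f) + j(-7))² - w = (√(2 + 3) - 7)² - 1*(-49336) = (√5 - 7)² + 49336 = (-7 + √5)² + 49336 = 49336 + (-7 + √5)²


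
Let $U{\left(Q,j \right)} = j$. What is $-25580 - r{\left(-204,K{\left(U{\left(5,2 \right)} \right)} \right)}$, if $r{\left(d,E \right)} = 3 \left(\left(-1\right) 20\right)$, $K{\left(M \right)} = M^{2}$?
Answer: $-25520$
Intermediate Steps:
$r{\left(d,E \right)} = -60$ ($r{\left(d,E \right)} = 3 \left(-20\right) = -60$)
$-25580 - r{\left(-204,K{\left(U{\left(5,2 \right)} \right)} \right)} = -25580 - -60 = -25580 + 60 = -25520$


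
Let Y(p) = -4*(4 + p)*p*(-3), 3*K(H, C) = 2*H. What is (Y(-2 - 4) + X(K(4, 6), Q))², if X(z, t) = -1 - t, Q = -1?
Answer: 20736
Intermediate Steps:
K(H, C) = 2*H/3 (K(H, C) = (2*H)/3 = 2*H/3)
Y(p) = 12*p*(4 + p) (Y(p) = -4*p*(4 + p)*(-3) = 12*p*(4 + p))
(Y(-2 - 4) + X(K(4, 6), Q))² = (12*(-2 - 4)*(4 + (-2 - 4)) + (-1 - 1*(-1)))² = (12*(-6)*(4 - 6) + (-1 + 1))² = (12*(-6)*(-2) + 0)² = (144 + 0)² = 144² = 20736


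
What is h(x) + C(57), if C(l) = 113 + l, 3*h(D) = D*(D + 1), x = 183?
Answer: 11394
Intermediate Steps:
h(D) = D*(1 + D)/3 (h(D) = (D*(D + 1))/3 = (D*(1 + D))/3 = D*(1 + D)/3)
h(x) + C(57) = (⅓)*183*(1 + 183) + (113 + 57) = (⅓)*183*184 + 170 = 11224 + 170 = 11394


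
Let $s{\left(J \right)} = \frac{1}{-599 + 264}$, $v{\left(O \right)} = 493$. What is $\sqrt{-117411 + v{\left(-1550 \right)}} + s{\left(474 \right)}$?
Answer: $- \frac{1}{335} + i \sqrt{116918} \approx -0.0029851 + 341.93 i$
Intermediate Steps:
$s{\left(J \right)} = - \frac{1}{335}$ ($s{\left(J \right)} = \frac{1}{-335} = - \frac{1}{335}$)
$\sqrt{-117411 + v{\left(-1550 \right)}} + s{\left(474 \right)} = \sqrt{-117411 + 493} - \frac{1}{335} = \sqrt{-116918} - \frac{1}{335} = i \sqrt{116918} - \frac{1}{335} = - \frac{1}{335} + i \sqrt{116918}$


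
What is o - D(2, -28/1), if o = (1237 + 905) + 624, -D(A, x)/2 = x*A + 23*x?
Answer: 1366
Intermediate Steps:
D(A, x) = -46*x - 2*A*x (D(A, x) = -2*(x*A + 23*x) = -2*(A*x + 23*x) = -2*(23*x + A*x) = -46*x - 2*A*x)
o = 2766 (o = 2142 + 624 = 2766)
o - D(2, -28/1) = 2766 - (-2)*(-28/1)*(23 + 2) = 2766 - (-2)*(-28*1)*25 = 2766 - (-2)*(-28)*25 = 2766 - 1*1400 = 2766 - 1400 = 1366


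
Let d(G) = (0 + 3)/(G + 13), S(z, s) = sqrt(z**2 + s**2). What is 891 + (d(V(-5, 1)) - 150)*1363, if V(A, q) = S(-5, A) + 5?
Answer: -27850782/137 - 20445*sqrt(2)/274 ≈ -2.0340e+5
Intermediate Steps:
S(z, s) = sqrt(s**2 + z**2)
V(A, q) = 5 + sqrt(25 + A**2) (V(A, q) = sqrt(A**2 + (-5)**2) + 5 = sqrt(A**2 + 25) + 5 = sqrt(25 + A**2) + 5 = 5 + sqrt(25 + A**2))
d(G) = 3/(13 + G)
891 + (d(V(-5, 1)) - 150)*1363 = 891 + (3/(13 + (5 + sqrt(25 + (-5)**2))) - 150)*1363 = 891 + (3/(13 + (5 + sqrt(25 + 25))) - 150)*1363 = 891 + (3/(13 + (5 + sqrt(50))) - 150)*1363 = 891 + (3/(13 + (5 + 5*sqrt(2))) - 150)*1363 = 891 + (3/(18 + 5*sqrt(2)) - 150)*1363 = 891 + (-150 + 3/(18 + 5*sqrt(2)))*1363 = 891 + (-204450 + 4089/(18 + 5*sqrt(2))) = -203559 + 4089/(18 + 5*sqrt(2))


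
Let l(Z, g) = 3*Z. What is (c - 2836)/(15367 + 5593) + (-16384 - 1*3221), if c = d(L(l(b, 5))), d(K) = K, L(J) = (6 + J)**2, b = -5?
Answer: -82184711/4192 ≈ -19605.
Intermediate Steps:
c = 81 (c = (6 + 3*(-5))**2 = (6 - 15)**2 = (-9)**2 = 81)
(c - 2836)/(15367 + 5593) + (-16384 - 1*3221) = (81 - 2836)/(15367 + 5593) + (-16384 - 1*3221) = -2755/20960 + (-16384 - 3221) = -2755*1/20960 - 19605 = -551/4192 - 19605 = -82184711/4192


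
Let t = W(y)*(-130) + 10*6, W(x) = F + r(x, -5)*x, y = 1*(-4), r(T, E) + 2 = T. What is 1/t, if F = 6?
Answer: -1/3840 ≈ -0.00026042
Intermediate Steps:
r(T, E) = -2 + T
y = -4
W(x) = 6 + x*(-2 + x) (W(x) = 6 + (-2 + x)*x = 6 + x*(-2 + x))
t = -3840 (t = (6 - 4*(-2 - 4))*(-130) + 10*6 = (6 - 4*(-6))*(-130) + 60 = (6 + 24)*(-130) + 60 = 30*(-130) + 60 = -3900 + 60 = -3840)
1/t = 1/(-3840) = -1/3840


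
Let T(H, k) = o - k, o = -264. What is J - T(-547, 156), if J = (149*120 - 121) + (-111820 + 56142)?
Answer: -37499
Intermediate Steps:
T(H, k) = -264 - k
J = -37919 (J = (17880 - 121) - 55678 = 17759 - 55678 = -37919)
J - T(-547, 156) = -37919 - (-264 - 1*156) = -37919 - (-264 - 156) = -37919 - 1*(-420) = -37919 + 420 = -37499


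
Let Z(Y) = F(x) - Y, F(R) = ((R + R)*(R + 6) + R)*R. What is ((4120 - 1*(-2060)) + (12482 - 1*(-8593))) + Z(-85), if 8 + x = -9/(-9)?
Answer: 27291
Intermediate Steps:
x = -7 (x = -8 - 9/(-9) = -8 - 9*(-⅑) = -8 + 1 = -7)
F(R) = R*(R + 2*R*(6 + R)) (F(R) = ((2*R)*(6 + R) + R)*R = (2*R*(6 + R) + R)*R = (R + 2*R*(6 + R))*R = R*(R + 2*R*(6 + R)))
Z(Y) = -49 - Y (Z(Y) = (-7)²*(13 + 2*(-7)) - Y = 49*(13 - 14) - Y = 49*(-1) - Y = -49 - Y)
((4120 - 1*(-2060)) + (12482 - 1*(-8593))) + Z(-85) = ((4120 - 1*(-2060)) + (12482 - 1*(-8593))) + (-49 - 1*(-85)) = ((4120 + 2060) + (12482 + 8593)) + (-49 + 85) = (6180 + 21075) + 36 = 27255 + 36 = 27291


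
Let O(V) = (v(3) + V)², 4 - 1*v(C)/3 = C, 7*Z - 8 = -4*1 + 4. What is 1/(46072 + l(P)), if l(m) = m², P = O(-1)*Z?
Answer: 49/2258552 ≈ 2.1695e-5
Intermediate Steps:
Z = 8/7 (Z = 8/7 + (-4*1 + 4)/7 = 8/7 + (-4 + 4)/7 = 8/7 + (⅐)*0 = 8/7 + 0 = 8/7 ≈ 1.1429)
v(C) = 12 - 3*C
O(V) = (3 + V)² (O(V) = ((12 - 3*3) + V)² = ((12 - 9) + V)² = (3 + V)²)
P = 32/7 (P = (3 - 1)²*(8/7) = 2²*(8/7) = 4*(8/7) = 32/7 ≈ 4.5714)
1/(46072 + l(P)) = 1/(46072 + (32/7)²) = 1/(46072 + 1024/49) = 1/(2258552/49) = 49/2258552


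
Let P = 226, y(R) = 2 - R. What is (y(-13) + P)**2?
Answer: 58081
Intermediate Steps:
(y(-13) + P)**2 = ((2 - 1*(-13)) + 226)**2 = ((2 + 13) + 226)**2 = (15 + 226)**2 = 241**2 = 58081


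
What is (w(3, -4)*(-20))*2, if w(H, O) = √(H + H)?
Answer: -40*√6 ≈ -97.980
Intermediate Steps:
w(H, O) = √2*√H (w(H, O) = √(2*H) = √2*√H)
(w(3, -4)*(-20))*2 = ((√2*√3)*(-20))*2 = (√6*(-20))*2 = -20*√6*2 = -40*√6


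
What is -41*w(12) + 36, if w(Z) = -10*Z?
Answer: 4956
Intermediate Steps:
-41*w(12) + 36 = -(-410)*12 + 36 = -41*(-120) + 36 = 4920 + 36 = 4956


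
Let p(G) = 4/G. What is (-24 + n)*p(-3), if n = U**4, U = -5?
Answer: -2404/3 ≈ -801.33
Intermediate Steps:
n = 625 (n = (-5)**4 = 625)
(-24 + n)*p(-3) = (-24 + 625)*(4/(-3)) = 601*(4*(-1/3)) = 601*(-4/3) = -2404/3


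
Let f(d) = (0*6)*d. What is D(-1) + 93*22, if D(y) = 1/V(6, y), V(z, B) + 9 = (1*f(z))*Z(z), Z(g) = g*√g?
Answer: 18413/9 ≈ 2045.9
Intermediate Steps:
f(d) = 0 (f(d) = 0*d = 0)
Z(g) = g^(3/2)
V(z, B) = -9 (V(z, B) = -9 + (1*0)*z^(3/2) = -9 + 0*z^(3/2) = -9 + 0 = -9)
D(y) = -⅑ (D(y) = 1/(-9) = -⅑)
D(-1) + 93*22 = -⅑ + 93*22 = -⅑ + 2046 = 18413/9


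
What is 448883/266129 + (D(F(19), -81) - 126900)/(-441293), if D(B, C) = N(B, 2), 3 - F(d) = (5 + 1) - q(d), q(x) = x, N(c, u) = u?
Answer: 231860163561/117440864797 ≈ 1.9743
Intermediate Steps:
F(d) = -3 + d (F(d) = 3 - ((5 + 1) - d) = 3 - (6 - d) = 3 + (-6 + d) = -3 + d)
D(B, C) = 2
448883/266129 + (D(F(19), -81) - 126900)/(-441293) = 448883/266129 + (2 - 126900)/(-441293) = 448883*(1/266129) - 126898*(-1/441293) = 448883/266129 + 126898/441293 = 231860163561/117440864797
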